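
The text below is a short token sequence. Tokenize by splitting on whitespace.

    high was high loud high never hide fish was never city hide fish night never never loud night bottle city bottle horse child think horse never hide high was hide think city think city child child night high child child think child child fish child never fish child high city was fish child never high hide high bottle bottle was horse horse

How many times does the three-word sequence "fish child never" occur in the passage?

Scanning the 60 overlapping trigram windows for "fish child never":
  position 44–46: fish child never
  position 52–54: fish child never

2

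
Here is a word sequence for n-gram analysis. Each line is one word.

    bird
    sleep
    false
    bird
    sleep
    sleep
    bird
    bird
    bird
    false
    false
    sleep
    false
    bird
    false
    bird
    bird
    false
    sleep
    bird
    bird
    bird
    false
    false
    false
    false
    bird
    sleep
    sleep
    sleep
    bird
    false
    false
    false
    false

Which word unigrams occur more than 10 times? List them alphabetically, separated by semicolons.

bird; false

Unigram counts meeting the condition (more than 10 times):
  bird: 13
  false: 14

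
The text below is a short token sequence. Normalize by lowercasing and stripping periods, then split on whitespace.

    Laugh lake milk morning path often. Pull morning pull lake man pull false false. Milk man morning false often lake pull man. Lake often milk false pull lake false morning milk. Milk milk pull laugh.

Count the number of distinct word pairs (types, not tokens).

35 tokens → 34 bigram windows in total.
Repeated bigrams (each contributes count−1 duplicates):
  milk milk: 2
  pull lake: 2
2 duplicate windows → 34 − 2 = 32 distinct.

32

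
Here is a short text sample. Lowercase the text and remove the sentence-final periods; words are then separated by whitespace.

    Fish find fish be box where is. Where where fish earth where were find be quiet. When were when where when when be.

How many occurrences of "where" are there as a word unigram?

Scanning the 23 tokens for "where":
  position 6: where
  position 8: where
  position 9: where
  position 12: where
  position 20: where

5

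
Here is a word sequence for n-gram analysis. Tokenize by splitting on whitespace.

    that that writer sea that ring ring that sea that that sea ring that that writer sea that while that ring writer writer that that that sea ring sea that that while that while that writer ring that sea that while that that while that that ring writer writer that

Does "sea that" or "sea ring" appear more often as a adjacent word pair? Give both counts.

"sea that" (5 vs 2)

"sea that": 5 occurrences
"sea ring": 2 occurrences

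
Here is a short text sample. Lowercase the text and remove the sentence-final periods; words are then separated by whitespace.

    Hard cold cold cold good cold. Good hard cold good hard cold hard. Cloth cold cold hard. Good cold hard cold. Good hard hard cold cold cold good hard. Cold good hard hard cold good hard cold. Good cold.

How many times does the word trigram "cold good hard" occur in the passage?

Scanning the 37 overlapping trigram windows for "cold good hard":
  position 6–8: cold good hard
  position 9–11: cold good hard
  position 21–23: cold good hard
  position 27–29: cold good hard
  position 30–32: cold good hard
  position 34–36: cold good hard

6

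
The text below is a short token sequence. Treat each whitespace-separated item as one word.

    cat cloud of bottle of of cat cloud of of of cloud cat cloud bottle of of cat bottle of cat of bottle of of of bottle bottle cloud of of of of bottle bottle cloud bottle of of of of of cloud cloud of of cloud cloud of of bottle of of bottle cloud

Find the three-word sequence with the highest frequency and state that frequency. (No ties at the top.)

Trigram frequencies (highest first):
  of of of: 7
  bottle of of: 5
  cloud of of: 4
  of of bottle: 4
  of bottle of: 3
  of of cloud: 3
  … (20 more, each ≤ 2)

"of of of", 7 times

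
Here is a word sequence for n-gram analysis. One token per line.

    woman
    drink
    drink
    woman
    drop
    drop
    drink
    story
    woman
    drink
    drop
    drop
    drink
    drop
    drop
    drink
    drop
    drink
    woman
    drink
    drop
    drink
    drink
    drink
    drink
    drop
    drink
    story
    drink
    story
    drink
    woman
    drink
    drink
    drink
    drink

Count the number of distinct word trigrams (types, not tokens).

20

36 tokens → 34 trigram windows in total.
Repeated trigrams (each contributes count−1 duplicates):
  drink drink drink: 4
  drink drop drink: 3
  drop drop drink: 3
  drink drop drop: 2
  drink story drink: 2
  drink woman drink: 2
  drop drink drop: 2
  drop drink story: 2
  … (2 more repeated)
14 duplicate windows → 34 − 14 = 20 distinct.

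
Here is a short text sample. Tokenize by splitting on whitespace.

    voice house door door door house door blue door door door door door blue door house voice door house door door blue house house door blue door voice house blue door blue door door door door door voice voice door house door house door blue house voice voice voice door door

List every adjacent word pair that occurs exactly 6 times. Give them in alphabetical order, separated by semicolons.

Bigram counts meeting the condition (exactly 6 times):
  door blue: 6
  house door: 6

door blue; house door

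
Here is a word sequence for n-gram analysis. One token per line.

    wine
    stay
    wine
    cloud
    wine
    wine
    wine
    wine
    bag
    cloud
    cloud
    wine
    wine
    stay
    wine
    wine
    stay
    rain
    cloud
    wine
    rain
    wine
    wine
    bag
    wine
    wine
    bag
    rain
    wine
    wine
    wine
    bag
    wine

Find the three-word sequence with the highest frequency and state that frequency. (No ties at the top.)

"wine wine bag", 4 times

Trigram frequencies (highest first):
  wine wine bag: 4
  wine wine wine: 3
  wine stay wine: 2
  cloud wine wine: 2
  wine wine stay: 2
  rain wine wine: 2
  … (15 more, each ≤ 2)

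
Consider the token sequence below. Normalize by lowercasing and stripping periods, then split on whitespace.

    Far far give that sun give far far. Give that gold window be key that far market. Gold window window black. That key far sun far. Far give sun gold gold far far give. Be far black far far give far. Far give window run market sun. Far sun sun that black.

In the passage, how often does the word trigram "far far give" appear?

Scanning the 50 overlapping trigram windows for "far far give":
  position 1–3: far far give
  position 7–9: far far give
  position 26–28: far far give
  position 32–34: far far give
  position 38–40: far far give
  position 41–43: far far give

6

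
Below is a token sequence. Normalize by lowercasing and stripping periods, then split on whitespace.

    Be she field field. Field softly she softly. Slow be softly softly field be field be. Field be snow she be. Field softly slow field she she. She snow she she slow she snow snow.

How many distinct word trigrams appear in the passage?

31

35 tokens → 33 trigram windows in total.
Repeated trigrams (each contributes count−1 duplicates):
  be field be: 2
  field be field: 2
2 duplicate windows → 33 − 2 = 31 distinct.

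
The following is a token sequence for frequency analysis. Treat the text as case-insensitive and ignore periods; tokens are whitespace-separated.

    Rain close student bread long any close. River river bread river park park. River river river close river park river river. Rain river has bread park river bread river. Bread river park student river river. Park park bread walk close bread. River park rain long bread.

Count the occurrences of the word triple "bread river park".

3

Scanning the 44 overlapping trigram windows for "bread river park":
  position 10–12: bread river park
  position 30–32: bread river park
  position 41–43: bread river park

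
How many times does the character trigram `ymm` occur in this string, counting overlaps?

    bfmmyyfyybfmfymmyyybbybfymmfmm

Sliding a length-3 window over the 30 characters (28 positions):
  position 14–16: ymm
  position 25–27: ymm

2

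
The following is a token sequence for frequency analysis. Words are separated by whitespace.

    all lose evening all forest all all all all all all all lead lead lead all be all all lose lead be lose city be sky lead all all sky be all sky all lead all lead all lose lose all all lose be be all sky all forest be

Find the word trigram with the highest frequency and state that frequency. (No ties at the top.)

"all all all", 5 times

Trigram frequencies (highest first):
  all all all: 5
  all all lose: 2
  be all sky: 2
  all sky all: 2
  all lead all: 2
  all lose evening: 1
  … (34 more, each ≤ 1)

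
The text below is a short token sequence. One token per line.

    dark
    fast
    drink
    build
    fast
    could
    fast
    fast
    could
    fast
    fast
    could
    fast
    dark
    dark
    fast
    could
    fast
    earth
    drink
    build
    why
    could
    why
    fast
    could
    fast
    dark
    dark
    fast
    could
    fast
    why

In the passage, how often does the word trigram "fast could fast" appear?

6

Scanning the 31 overlapping trigram windows for "fast could fast":
  position 5–7: fast could fast
  position 8–10: fast could fast
  position 11–13: fast could fast
  position 16–18: fast could fast
  position 25–27: fast could fast
  position 30–32: fast could fast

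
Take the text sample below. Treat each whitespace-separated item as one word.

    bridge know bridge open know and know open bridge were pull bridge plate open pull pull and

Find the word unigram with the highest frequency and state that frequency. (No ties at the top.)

"bridge", 4 times

Unigram frequencies (highest first):
  bridge: 4
  know: 3
  open: 3
  pull: 3
  and: 2
  were: 1
  … (1 more, each ≤ 1)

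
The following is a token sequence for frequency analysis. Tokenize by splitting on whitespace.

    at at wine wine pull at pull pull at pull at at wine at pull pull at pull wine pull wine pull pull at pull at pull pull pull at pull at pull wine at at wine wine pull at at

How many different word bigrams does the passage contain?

9

41 tokens → 40 bigram windows in total.
Repeated bigrams (each contributes count−1 duplicates):
  pull at: 9
  at pull: 8
  pull pull: 5
  at at: 4
  wine pull: 4
  at wine: 3
  pull wine: 3
  wine at: 2
  … (1 more repeated)
31 duplicate windows → 40 − 31 = 9 distinct.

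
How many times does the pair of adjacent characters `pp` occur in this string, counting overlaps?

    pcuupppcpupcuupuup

Sliding a length-2 window over the 18 characters (17 positions):
  position 5–6: pp
  position 6–7: pp

2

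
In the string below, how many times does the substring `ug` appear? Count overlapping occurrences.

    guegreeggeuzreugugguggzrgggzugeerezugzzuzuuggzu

Sliding a length-2 window over the 47 characters (46 positions):
  position 15–16: ug
  position 17–18: ug
  position 20–21: ug
  position 29–30: ug
  position 36–37: ug
  position 43–44: ug

6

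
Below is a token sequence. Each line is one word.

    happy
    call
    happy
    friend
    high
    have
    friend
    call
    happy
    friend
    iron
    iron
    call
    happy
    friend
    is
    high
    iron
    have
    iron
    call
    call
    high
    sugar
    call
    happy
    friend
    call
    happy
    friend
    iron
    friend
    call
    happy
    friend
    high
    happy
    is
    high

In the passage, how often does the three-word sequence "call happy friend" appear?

Scanning the 37 overlapping trigram windows for "call happy friend":
  position 2–4: call happy friend
  position 8–10: call happy friend
  position 13–15: call happy friend
  position 25–27: call happy friend
  position 28–30: call happy friend
  position 33–35: call happy friend

6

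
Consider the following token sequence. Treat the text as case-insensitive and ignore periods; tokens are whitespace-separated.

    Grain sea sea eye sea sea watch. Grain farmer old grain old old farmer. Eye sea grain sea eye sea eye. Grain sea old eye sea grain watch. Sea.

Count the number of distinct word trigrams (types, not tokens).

25

29 tokens → 27 trigram windows in total.
Repeated trigrams (each contributes count−1 duplicates):
  eye sea grain: 2
  sea eye sea: 2
2 duplicate windows → 27 − 2 = 25 distinct.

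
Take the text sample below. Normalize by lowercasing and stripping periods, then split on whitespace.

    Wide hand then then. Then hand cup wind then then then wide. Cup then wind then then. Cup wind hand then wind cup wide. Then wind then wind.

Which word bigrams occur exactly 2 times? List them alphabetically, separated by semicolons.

Bigram counts meeting the condition (exactly 2 times):
  cup wind: 2
  hand then: 2

cup wind; hand then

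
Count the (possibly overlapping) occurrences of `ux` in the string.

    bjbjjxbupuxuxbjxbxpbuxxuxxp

4

Sliding a length-2 window over the 27 characters (26 positions):
  position 10–11: ux
  position 12–13: ux
  position 21–22: ux
  position 24–25: ux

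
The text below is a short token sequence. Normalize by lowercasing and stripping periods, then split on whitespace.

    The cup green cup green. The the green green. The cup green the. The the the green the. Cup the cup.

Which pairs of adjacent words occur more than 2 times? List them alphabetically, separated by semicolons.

cup green; green the; the cup; the the

Bigram counts meeting the condition (more than 2 times):
  cup green: 3
  green the: 4
  the cup: 4
  the the: 4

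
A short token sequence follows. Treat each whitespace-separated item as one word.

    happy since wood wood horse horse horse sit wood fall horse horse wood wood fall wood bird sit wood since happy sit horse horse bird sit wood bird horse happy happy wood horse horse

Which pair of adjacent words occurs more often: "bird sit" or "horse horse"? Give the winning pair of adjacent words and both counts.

"horse horse" (5 vs 2)

"bird sit": 2 occurrences
"horse horse": 5 occurrences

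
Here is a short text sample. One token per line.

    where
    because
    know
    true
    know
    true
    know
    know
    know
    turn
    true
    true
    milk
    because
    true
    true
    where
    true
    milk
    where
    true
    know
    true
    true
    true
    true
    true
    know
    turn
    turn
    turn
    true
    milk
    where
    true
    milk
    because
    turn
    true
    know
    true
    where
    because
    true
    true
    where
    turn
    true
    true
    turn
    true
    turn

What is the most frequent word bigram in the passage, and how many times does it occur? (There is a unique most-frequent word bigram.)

Bigram frequencies (highest first):
  true true: 8
  true know: 5
  turn true: 5
  know true: 4
  true milk: 4
  true where: 3
  … (12 more, each ≤ 3)

"true true", 8 times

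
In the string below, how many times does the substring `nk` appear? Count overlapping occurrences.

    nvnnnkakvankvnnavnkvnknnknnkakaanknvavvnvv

7

Sliding a length-2 window over the 42 characters (41 positions):
  position 5–6: nk
  position 11–12: nk
  position 18–19: nk
  position 21–22: nk
  position 24–25: nk
  position 27–28: nk
  position 33–34: nk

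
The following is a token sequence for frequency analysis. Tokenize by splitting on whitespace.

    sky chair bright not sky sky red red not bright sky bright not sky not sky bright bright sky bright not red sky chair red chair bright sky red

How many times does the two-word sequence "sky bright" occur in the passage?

3

Scanning the 28 overlapping bigram windows for "sky bright":
  position 11–12: sky bright
  position 16–17: sky bright
  position 19–20: sky bright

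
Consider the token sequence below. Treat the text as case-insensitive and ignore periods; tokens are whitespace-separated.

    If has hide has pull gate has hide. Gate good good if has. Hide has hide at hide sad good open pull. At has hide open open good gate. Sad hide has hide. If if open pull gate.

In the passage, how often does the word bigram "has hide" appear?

6

Scanning the 37 overlapping bigram windows for "has hide":
  position 2–3: has hide
  position 7–8: has hide
  position 13–14: has hide
  position 15–16: has hide
  position 24–25: has hide
  position 32–33: has hide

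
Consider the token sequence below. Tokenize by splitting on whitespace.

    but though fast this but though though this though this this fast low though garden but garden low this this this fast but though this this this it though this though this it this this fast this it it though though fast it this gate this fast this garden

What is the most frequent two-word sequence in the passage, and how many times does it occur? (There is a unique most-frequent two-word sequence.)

"this this", 6 times

Bigram frequencies (highest first):
  this this: 6
  though this: 5
  this fast: 4
  but though: 3
  fast this: 3
  this it: 3
  … (19 more, each ≤ 2)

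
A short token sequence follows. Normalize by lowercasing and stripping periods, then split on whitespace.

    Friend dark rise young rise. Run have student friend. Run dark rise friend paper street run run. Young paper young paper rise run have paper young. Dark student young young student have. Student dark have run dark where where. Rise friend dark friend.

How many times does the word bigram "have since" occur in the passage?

Scanning the 42 overlapping bigram windows for "have since":
  (none found)

0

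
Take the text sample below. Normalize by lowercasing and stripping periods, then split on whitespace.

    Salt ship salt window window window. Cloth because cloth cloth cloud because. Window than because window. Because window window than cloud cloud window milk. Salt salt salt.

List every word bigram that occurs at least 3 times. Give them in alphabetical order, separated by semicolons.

because window; window window

Bigram counts meeting the condition (at least 3 times):
  because window: 3
  window window: 3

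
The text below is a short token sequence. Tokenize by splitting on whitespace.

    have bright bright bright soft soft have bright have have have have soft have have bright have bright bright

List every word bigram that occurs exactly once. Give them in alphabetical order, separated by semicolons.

bright soft; have soft; soft soft

Bigram counts meeting the condition (exactly once):
  bright soft: 1
  have soft: 1
  soft soft: 1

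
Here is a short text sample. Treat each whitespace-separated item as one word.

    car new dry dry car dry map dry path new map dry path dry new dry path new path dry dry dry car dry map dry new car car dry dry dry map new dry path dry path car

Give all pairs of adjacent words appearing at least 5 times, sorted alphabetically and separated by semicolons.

dry dry; dry path

Bigram counts meeting the condition (at least 5 times):
  dry dry: 5
  dry path: 5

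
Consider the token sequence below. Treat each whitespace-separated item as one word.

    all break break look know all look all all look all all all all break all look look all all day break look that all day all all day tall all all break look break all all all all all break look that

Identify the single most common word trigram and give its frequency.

"all all all", 5 times

Trigram frequencies (highest first):
  all all all: 5
  look all all: 3
  all all break: 3
  all look all: 2
  all all day: 2
  break look that: 2
  … (23 more, each ≤ 2)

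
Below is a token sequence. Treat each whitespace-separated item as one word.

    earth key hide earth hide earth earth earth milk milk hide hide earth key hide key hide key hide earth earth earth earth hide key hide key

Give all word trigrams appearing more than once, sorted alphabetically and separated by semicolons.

earth earth earth; earth key hide; hide earth earth; hide key hide; key hide earth; key hide key

Trigram counts meeting the condition (more than once):
  earth earth earth: 3
  earth key hide: 2
  hide earth earth: 2
  hide key hide: 3
  key hide earth: 2
  key hide key: 3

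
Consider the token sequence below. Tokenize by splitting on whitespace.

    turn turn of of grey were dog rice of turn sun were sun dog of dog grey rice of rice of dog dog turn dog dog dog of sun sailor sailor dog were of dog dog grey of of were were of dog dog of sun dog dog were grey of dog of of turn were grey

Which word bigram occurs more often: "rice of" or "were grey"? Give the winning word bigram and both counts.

"rice of": 3 occurrences
"were grey": 2 occurrences

"rice of" (3 vs 2)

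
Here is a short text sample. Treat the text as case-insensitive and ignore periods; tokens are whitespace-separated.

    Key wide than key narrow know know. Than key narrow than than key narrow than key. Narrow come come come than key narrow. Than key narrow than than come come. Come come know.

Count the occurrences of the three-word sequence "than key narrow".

Scanning the 31 overlapping trigram windows for "than key narrow":
  position 3–5: than key narrow
  position 8–10: than key narrow
  position 12–14: than key narrow
  position 15–17: than key narrow
  position 21–23: than key narrow
  position 24–26: than key narrow

6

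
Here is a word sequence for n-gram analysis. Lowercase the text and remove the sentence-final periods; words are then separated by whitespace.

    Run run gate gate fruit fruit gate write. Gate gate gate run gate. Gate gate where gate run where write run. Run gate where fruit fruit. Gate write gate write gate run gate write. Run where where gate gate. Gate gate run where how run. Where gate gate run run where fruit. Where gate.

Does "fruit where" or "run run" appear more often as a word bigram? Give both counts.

"run run" (3 vs 1)

"fruit where": 1 occurrence
"run run": 3 occurrences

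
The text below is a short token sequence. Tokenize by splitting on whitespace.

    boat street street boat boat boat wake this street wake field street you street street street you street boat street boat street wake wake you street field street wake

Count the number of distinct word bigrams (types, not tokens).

29 tokens → 28 bigram windows in total.
Repeated bigrams (each contributes count−1 duplicates):
  boat street: 3
  street boat: 3
  street street: 3
  street wake: 3
  you street: 3
  boat boat: 2
  field street: 2
  street you: 2
13 duplicate windows → 28 − 13 = 15 distinct.

15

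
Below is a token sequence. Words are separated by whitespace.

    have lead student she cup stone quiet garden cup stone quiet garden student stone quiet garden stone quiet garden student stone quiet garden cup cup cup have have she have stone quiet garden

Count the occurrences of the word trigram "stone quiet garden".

6

Scanning the 31 overlapping trigram windows for "stone quiet garden":
  position 6–8: stone quiet garden
  position 10–12: stone quiet garden
  position 14–16: stone quiet garden
  position 17–19: stone quiet garden
  position 21–23: stone quiet garden
  position 31–33: stone quiet garden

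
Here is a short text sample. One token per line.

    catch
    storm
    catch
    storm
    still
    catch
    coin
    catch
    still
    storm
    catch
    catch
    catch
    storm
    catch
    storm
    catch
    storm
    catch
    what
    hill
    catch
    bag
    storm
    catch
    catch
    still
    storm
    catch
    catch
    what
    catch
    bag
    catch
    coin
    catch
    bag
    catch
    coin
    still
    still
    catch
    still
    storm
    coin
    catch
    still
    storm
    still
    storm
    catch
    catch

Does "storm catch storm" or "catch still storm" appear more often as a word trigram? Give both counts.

"catch still storm" (4 vs 3)

"storm catch storm": 3 occurrences
"catch still storm": 4 occurrences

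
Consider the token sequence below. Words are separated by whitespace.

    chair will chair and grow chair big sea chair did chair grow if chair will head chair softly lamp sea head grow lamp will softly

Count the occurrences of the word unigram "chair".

7

Scanning the 25 tokens for "chair":
  position 1: chair
  position 3: chair
  position 6: chair
  position 9: chair
  position 11: chair
  position 14: chair
  position 17: chair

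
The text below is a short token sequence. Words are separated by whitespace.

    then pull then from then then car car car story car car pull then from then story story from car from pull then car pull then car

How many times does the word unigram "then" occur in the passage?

Scanning the 27 tokens for "then":
  position 1: then
  position 3: then
  position 5: then
  position 6: then
  position 14: then
  position 16: then
  position 23: then
  position 26: then

8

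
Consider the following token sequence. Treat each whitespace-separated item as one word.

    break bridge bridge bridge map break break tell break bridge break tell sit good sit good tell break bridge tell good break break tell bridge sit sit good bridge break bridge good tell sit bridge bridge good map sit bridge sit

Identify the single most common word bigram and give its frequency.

Bigram frequencies (highest first):
  break bridge: 4
  bridge bridge: 3
  break tell: 3
  sit good: 3
  break break: 2
  tell break: 2
  … (17 more, each ≤ 2)

"break bridge", 4 times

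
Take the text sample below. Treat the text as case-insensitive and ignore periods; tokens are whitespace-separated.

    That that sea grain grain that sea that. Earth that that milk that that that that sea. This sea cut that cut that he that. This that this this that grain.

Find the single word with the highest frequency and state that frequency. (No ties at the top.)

Unigram frequencies (highest first):
  that: 15
  sea: 4
  this: 4
  grain: 3
  cut: 2
  earth: 1
  … (2 more, each ≤ 1)

"that", 15 times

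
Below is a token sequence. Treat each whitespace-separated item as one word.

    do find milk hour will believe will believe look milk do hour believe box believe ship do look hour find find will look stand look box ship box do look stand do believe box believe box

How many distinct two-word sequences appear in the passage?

36 tokens → 35 bigram windows in total.
Repeated bigrams (each contributes count−1 duplicates):
  believe box: 3
  box believe: 2
  do look: 2
  look stand: 2
  will believe: 2
6 duplicate windows → 35 − 6 = 29 distinct.

29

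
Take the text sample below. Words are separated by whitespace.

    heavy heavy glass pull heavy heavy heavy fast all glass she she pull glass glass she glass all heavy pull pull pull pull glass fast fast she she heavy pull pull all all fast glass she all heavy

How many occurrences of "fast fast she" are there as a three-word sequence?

1

Scanning the 36 overlapping trigram windows for "fast fast she":
  position 25–27: fast fast she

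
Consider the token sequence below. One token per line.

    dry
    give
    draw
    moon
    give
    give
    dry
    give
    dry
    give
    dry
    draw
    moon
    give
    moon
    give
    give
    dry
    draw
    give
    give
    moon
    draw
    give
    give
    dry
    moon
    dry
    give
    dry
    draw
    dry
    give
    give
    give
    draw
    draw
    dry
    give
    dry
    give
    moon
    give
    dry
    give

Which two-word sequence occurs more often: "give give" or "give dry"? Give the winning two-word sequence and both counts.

"give dry" (8 vs 6)

"give give": 6 occurrences
"give dry": 8 occurrences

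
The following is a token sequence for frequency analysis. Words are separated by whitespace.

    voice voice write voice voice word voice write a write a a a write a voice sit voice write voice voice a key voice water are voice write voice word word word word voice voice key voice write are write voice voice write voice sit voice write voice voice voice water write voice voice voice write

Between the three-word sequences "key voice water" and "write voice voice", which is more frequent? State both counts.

"key voice water": 1 occurrence
"write voice voice": 5 occurrences

"write voice voice" (5 vs 1)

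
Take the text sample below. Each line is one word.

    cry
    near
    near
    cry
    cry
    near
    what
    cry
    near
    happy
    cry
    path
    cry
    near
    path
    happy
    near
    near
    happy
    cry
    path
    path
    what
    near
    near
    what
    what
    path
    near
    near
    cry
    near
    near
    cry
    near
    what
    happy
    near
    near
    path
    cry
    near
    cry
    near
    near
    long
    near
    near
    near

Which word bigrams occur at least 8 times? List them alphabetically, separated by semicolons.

Bigram counts meeting the condition (at least 8 times):
  cry near: 8
  near near: 9

cry near; near near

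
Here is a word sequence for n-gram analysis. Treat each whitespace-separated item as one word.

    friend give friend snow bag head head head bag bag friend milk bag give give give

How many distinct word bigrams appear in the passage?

16 tokens → 15 bigram windows in total.
Repeated bigrams (each contributes count−1 duplicates):
  give give: 2
  head head: 2
2 duplicate windows → 15 − 2 = 13 distinct.

13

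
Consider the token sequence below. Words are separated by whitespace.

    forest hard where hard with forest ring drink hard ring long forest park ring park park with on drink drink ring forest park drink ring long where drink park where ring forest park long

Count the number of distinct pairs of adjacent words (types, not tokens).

34 tokens → 33 bigram windows in total.
Repeated bigrams (each contributes count−1 duplicates):
  forest park: 3
  drink ring: 2
  ring forest: 2
  ring long: 2
5 duplicate windows → 33 − 5 = 28 distinct.

28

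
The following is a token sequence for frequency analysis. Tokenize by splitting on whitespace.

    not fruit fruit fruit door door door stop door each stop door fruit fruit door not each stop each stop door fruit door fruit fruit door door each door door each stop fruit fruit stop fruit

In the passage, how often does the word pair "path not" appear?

0

Scanning the 35 overlapping bigram windows for "path not":
  (none found)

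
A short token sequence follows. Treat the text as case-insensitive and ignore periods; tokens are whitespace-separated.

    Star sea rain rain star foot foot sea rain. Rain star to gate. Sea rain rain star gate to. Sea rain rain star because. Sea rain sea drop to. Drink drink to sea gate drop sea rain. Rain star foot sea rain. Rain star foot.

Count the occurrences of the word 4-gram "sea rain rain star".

6

Scanning the 42 overlapping 4-gram windows for "sea rain rain star":
  position 2–5: sea rain rain star
  position 8–11: sea rain rain star
  position 14–17: sea rain rain star
  position 20–23: sea rain rain star
  position 36–39: sea rain rain star
  position 41–44: sea rain rain star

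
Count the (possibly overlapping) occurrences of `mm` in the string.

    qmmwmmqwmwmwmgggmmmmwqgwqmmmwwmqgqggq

Sliding a length-2 window over the 37 characters (36 positions):
  position 2–3: mm
  position 5–6: mm
  position 17–18: mm
  position 18–19: mm
  position 19–20: mm
  position 26–27: mm
  position 27–28: mm

7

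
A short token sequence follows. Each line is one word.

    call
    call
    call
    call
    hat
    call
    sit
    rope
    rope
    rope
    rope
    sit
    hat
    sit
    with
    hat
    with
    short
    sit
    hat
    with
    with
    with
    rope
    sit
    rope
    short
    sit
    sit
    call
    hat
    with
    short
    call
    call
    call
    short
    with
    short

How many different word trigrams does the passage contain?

39 tokens → 37 trigram windows in total.
Repeated trigrams (each contributes count−1 duplicates):
  call call call: 3
  hat with short: 2
  rope rope rope: 2
4 duplicate windows → 37 − 4 = 33 distinct.

33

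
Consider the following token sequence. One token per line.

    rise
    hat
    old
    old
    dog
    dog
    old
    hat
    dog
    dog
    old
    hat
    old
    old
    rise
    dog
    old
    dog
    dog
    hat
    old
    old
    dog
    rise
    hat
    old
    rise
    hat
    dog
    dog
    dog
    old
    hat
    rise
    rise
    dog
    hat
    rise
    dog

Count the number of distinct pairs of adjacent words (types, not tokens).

14

39 tokens → 38 bigram windows in total.
Repeated bigrams (each contributes count−1 duplicates):
  dog dog: 5
  dog old: 4
  hat old: 4
  old dog: 3
  old hat: 3
  old old: 3
  rise dog: 3
  rise hat: 3
  … (4 more repeated)
24 duplicate windows → 38 − 24 = 14 distinct.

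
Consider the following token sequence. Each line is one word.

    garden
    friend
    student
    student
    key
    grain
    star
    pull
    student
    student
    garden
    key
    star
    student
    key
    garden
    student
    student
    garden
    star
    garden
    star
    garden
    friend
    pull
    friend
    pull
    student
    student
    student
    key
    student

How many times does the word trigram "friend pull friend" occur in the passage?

Scanning the 30 overlapping trigram windows for "friend pull friend":
  position 24–26: friend pull friend

1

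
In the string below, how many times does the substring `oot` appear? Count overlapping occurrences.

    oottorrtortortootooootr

Sliding a length-3 window over the 23 characters (21 positions):
  position 1–3: oot
  position 15–17: oot
  position 20–22: oot

3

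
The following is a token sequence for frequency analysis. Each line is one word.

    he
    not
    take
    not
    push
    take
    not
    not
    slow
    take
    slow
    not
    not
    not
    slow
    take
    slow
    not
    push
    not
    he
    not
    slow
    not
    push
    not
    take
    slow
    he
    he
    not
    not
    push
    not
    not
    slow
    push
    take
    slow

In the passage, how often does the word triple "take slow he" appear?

1

Scanning the 37 overlapping trigram windows for "take slow he":
  position 27–29: take slow he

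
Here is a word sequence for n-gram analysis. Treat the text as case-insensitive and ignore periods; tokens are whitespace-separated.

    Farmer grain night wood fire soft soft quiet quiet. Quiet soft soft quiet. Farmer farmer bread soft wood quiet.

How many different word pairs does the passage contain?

15

19 tokens → 18 bigram windows in total.
Repeated bigrams (each contributes count−1 duplicates):
  quiet quiet: 2
  soft quiet: 2
  soft soft: 2
3 duplicate windows → 18 − 3 = 15 distinct.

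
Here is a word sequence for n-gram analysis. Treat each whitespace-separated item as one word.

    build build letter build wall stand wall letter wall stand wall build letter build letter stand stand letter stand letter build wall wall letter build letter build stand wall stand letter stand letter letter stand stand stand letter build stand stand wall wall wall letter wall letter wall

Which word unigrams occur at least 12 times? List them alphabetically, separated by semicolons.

Unigram counts meeting the condition (at least 12 times):
  letter: 14
  stand: 13
  wall: 12

letter; stand; wall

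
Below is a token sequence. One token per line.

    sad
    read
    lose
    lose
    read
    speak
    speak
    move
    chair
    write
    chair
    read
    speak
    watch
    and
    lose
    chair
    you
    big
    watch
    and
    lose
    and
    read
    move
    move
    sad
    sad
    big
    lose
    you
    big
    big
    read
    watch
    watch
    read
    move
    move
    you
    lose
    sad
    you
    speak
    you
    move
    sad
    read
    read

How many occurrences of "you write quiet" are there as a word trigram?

Scanning the 47 overlapping trigram windows for "you write quiet":
  (none found)

0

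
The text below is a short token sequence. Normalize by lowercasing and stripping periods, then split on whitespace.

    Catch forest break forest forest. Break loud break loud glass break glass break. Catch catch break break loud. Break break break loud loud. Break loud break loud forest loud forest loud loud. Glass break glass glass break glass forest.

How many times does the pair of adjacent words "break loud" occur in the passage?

6

Scanning the 38 overlapping bigram windows for "break loud":
  position 6–7: break loud
  position 8–9: break loud
  position 17–18: break loud
  position 21–22: break loud
  position 24–25: break loud
  position 26–27: break loud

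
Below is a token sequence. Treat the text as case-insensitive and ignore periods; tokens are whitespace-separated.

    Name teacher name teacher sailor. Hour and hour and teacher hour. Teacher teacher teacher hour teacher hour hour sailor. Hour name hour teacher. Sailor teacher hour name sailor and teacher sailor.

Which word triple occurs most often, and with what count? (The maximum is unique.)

Trigram frequencies (highest first):
  teacher hour teacher: 2
  name teacher name: 1
  teacher name teacher: 1
  name teacher sailor: 1
  teacher sailor hour: 1
  sailor hour and: 1
  … (22 more, each ≤ 1)

"teacher hour teacher", 2 times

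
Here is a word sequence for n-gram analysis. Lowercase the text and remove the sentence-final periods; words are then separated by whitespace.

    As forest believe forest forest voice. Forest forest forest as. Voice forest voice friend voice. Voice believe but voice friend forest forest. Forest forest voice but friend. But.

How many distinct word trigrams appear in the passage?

28 tokens → 26 trigram windows in total.
Repeated trigrams (each contributes count−1 duplicates):
  forest forest forest: 3
  forest forest voice: 2
3 duplicate windows → 26 − 3 = 23 distinct.

23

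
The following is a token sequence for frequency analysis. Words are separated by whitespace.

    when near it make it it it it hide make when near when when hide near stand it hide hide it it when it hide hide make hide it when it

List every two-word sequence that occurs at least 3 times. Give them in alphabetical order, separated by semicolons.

Bigram counts meeting the condition (at least 3 times):
  it hide: 3
  it it: 4

it hide; it it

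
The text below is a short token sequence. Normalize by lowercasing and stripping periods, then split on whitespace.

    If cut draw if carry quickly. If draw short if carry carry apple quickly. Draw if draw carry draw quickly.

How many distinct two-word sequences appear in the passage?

20 tokens → 19 bigram windows in total.
Repeated bigrams (each contributes count−1 duplicates):
  draw if: 2
  if carry: 2
  if draw: 2
3 duplicate windows → 19 − 3 = 16 distinct.

16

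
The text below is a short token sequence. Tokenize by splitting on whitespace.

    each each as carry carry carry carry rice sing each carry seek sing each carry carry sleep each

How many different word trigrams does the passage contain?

14

18 tokens → 16 trigram windows in total.
Repeated trigrams (each contributes count−1 duplicates):
  carry carry carry: 2
  sing each carry: 2
2 duplicate windows → 16 − 2 = 14 distinct.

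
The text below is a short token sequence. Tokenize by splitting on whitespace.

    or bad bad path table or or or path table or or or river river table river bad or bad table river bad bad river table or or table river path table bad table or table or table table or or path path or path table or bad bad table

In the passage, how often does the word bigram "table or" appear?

Scanning the 49 overlapping bigram windows for "table or":
  position 5–6: table or
  position 10–11: table or
  position 26–27: table or
  position 34–35: table or
  position 36–37: table or
  position 39–40: table or
  position 46–47: table or

7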